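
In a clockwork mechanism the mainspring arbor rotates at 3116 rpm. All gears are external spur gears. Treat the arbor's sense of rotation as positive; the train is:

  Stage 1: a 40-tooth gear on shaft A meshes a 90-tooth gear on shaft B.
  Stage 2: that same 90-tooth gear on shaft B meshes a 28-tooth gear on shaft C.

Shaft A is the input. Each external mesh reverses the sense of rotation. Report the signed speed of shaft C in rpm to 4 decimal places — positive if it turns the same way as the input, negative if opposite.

+4451.4286 rpm (same as input, |ω| = 4451.4286 rpm)

Stage 1 [40T→90T]: ω = 3116.0000×40/90 = 1384.8889 rpm, dir flips to −; running = −1384.8889
Stage 2 [90T→28T]: ω = 1384.8889×90/28 = 4451.4286 rpm, dir flips to +; running = +4451.4286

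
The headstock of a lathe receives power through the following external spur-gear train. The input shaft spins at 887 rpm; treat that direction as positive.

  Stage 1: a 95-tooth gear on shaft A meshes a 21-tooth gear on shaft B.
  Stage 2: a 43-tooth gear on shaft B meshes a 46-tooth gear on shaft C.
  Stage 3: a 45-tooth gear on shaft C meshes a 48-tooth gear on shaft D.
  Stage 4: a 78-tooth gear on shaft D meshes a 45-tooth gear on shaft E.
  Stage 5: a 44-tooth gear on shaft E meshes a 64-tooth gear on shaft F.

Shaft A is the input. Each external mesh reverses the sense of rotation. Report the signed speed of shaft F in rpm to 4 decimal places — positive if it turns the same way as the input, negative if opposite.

-4190.4882 rpm (opposite to input, |ω| = 4190.4882 rpm)

Stage 1 [95T→21T]: ω = 887.0000×95/21 = 4012.6190 rpm, dir flips to −; running = −4012.6190
Stage 2 [43T→46T]: ω = 4012.6190×43/46 = 3750.9265 rpm, dir flips to +; running = +3750.9265
Stage 3 [45T→48T]: ω = 3750.9265×45/48 = 3516.4936 rpm, dir flips to −; running = −3516.4936
Stage 4 [78T→45T]: ω = 3516.4936×78/45 = 6095.2556 rpm, dir flips to +; running = +6095.2556
Stage 5 [44T→64T]: ω = 6095.2556×44/64 = 4190.4882 rpm, dir flips to −; running = −4190.4882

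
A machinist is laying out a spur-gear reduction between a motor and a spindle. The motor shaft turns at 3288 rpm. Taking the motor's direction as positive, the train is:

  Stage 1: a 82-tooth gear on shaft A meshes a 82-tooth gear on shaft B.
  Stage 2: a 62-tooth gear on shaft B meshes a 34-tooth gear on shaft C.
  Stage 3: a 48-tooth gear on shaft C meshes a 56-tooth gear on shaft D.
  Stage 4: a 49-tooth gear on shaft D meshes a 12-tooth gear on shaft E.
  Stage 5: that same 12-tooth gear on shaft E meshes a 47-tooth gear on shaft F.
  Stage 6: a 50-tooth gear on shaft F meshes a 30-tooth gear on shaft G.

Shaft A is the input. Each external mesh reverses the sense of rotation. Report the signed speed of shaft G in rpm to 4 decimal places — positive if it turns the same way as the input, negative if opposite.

Stage 1 [82T→82T]: ω = 3288.0000×82/82 = 3288.0000 rpm, dir flips to −; running = −3288.0000
Stage 2 [62T→34T]: ω = 3288.0000×62/34 = 5995.7647 rpm, dir flips to +; running = +5995.7647
Stage 3 [48T→56T]: ω = 5995.7647×48/56 = 5139.2269 rpm, dir flips to −; running = −5139.2269
Stage 4 [49T→12T]: ω = 5139.2269×49/12 = 20985.1765 rpm, dir flips to +; running = +20985.1765
Stage 5 [12T→47T]: ω = 20985.1765×12/47 = 5357.9174 rpm, dir flips to −; running = −5357.9174
Stage 6 [50T→30T]: ω = 5357.9174×50/30 = 8929.8623 rpm, dir flips to +; running = +8929.8623

+8929.8623 rpm (same as input, |ω| = 8929.8623 rpm)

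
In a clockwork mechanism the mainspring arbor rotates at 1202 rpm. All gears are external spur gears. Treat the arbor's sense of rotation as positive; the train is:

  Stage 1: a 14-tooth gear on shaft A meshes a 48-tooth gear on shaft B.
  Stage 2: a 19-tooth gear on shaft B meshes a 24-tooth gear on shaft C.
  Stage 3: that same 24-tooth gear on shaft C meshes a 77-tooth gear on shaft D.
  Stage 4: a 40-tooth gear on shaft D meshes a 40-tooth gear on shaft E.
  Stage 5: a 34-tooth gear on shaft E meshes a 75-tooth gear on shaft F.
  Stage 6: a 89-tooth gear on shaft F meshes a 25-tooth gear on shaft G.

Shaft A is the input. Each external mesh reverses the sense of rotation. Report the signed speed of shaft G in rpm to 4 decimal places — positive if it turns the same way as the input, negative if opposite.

+139.6117 rpm (same as input, |ω| = 139.6117 rpm)

Stage 1 [14T→48T]: ω = 1202.0000×14/48 = 350.5833 rpm, dir flips to −; running = −350.5833
Stage 2 [19T→24T]: ω = 350.5833×19/24 = 277.5451 rpm, dir flips to +; running = +277.5451
Stage 3 [24T→77T]: ω = 277.5451×24/77 = 86.5076 rpm, dir flips to −; running = −86.5076
Stage 4 [40T→40T]: ω = 86.5076×40/40 = 86.5076 rpm, dir flips to +; running = +86.5076
Stage 5 [34T→75T]: ω = 86.5076×34/75 = 39.2168 rpm, dir flips to −; running = −39.2168
Stage 6 [89T→25T]: ω = 39.2168×89/25 = 139.6117 rpm, dir flips to +; running = +139.6117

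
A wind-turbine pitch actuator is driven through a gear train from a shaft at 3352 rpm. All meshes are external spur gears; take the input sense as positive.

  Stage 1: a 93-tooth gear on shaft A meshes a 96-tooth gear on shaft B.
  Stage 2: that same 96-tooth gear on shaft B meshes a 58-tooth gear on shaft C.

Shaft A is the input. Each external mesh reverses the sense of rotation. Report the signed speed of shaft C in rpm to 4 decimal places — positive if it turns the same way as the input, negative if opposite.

+5374.7586 rpm (same as input, |ω| = 5374.7586 rpm)

Stage 1 [93T→96T]: ω = 3352.0000×93/96 = 3247.2500 rpm, dir flips to −; running = −3247.2500
Stage 2 [96T→58T]: ω = 3247.2500×96/58 = 5374.7586 rpm, dir flips to +; running = +5374.7586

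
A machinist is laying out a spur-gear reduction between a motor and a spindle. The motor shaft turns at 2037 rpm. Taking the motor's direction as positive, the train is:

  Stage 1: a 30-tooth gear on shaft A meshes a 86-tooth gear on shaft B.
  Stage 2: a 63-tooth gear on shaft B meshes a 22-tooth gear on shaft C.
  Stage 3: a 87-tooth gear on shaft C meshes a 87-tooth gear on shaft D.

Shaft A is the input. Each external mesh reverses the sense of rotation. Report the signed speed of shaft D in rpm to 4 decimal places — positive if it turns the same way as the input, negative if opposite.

-2034.8467 rpm (opposite to input, |ω| = 2034.8467 rpm)

Stage 1 [30T→86T]: ω = 2037.0000×30/86 = 710.5814 rpm, dir flips to −; running = −710.5814
Stage 2 [63T→22T]: ω = 710.5814×63/22 = 2034.8467 rpm, dir flips to +; running = +2034.8467
Stage 3 [87T→87T]: ω = 2034.8467×87/87 = 2034.8467 rpm, dir flips to −; running = −2034.8467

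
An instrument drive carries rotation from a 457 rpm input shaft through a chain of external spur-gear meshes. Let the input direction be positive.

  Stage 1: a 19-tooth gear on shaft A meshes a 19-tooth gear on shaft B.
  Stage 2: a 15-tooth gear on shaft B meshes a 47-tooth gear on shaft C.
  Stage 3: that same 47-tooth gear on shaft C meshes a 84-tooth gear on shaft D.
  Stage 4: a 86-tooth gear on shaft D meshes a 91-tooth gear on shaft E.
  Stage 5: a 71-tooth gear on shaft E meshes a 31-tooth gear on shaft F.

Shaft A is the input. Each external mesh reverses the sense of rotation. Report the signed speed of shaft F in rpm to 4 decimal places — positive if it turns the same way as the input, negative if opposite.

-176.6371 rpm (opposite to input, |ω| = 176.6371 rpm)

Stage 1 [19T→19T]: ω = 457.0000×19/19 = 457.0000 rpm, dir flips to −; running = −457.0000
Stage 2 [15T→47T]: ω = 457.0000×15/47 = 145.8511 rpm, dir flips to +; running = +145.8511
Stage 3 [47T→84T]: ω = 145.8511×47/84 = 81.6071 rpm, dir flips to −; running = −81.6071
Stage 4 [86T→91T]: ω = 81.6071×86/91 = 77.1232 rpm, dir flips to +; running = +77.1232
Stage 5 [71T→31T]: ω = 77.1232×71/31 = 176.6371 rpm, dir flips to −; running = −176.6371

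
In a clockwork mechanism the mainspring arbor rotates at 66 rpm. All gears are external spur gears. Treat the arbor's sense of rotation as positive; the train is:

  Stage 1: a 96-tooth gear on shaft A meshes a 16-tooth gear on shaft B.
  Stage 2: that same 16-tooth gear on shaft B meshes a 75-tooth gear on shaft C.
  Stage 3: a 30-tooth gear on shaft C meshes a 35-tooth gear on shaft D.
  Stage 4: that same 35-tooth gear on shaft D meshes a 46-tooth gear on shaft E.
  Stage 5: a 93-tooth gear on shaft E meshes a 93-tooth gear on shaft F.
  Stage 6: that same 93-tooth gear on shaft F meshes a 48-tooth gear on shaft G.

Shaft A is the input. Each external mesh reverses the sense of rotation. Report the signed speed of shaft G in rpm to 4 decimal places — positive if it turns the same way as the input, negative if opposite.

Stage 1 [96T→16T]: ω = 66.0000×96/16 = 396.0000 rpm, dir flips to −; running = −396.0000
Stage 2 [16T→75T]: ω = 396.0000×16/75 = 84.4800 rpm, dir flips to +; running = +84.4800
Stage 3 [30T→35T]: ω = 84.4800×30/35 = 72.4114 rpm, dir flips to −; running = −72.4114
Stage 4 [35T→46T]: ω = 72.4114×35/46 = 55.0957 rpm, dir flips to +; running = +55.0957
Stage 5 [93T→93T]: ω = 55.0957×93/93 = 55.0957 rpm, dir flips to −; running = −55.0957
Stage 6 [93T→48T]: ω = 55.0957×93/48 = 106.7478 rpm, dir flips to +; running = +106.7478

+106.7478 rpm (same as input, |ω| = 106.7478 rpm)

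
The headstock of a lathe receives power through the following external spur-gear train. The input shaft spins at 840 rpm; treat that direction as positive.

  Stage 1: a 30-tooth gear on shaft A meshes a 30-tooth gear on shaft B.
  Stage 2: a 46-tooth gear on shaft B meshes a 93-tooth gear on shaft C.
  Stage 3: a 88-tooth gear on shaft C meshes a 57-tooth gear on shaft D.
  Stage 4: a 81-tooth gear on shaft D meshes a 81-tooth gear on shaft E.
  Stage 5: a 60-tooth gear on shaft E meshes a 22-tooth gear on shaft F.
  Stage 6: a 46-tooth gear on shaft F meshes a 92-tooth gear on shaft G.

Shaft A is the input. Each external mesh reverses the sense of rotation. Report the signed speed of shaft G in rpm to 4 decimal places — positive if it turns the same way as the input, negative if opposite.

+874.7029 rpm (same as input, |ω| = 874.7029 rpm)

Stage 1 [30T→30T]: ω = 840.0000×30/30 = 840.0000 rpm, dir flips to −; running = −840.0000
Stage 2 [46T→93T]: ω = 840.0000×46/93 = 415.4839 rpm, dir flips to +; running = +415.4839
Stage 3 [88T→57T]: ω = 415.4839×88/57 = 641.4488 rpm, dir flips to −; running = −641.4488
Stage 4 [81T→81T]: ω = 641.4488×81/81 = 641.4488 rpm, dir flips to +; running = +641.4488
Stage 5 [60T→22T]: ω = 641.4488×60/22 = 1749.4058 rpm, dir flips to −; running = −1749.4058
Stage 6 [46T→92T]: ω = 1749.4058×46/92 = 874.7029 rpm, dir flips to +; running = +874.7029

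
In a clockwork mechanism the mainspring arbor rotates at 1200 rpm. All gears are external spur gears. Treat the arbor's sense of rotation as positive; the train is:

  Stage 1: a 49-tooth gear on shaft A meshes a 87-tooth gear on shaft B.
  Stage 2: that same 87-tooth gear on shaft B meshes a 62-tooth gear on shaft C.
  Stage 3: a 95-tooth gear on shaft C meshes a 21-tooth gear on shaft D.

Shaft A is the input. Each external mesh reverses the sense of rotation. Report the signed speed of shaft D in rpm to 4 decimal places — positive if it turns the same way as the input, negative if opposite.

-4290.3226 rpm (opposite to input, |ω| = 4290.3226 rpm)

Stage 1 [49T→87T]: ω = 1200.0000×49/87 = 675.8621 rpm, dir flips to −; running = −675.8621
Stage 2 [87T→62T]: ω = 675.8621×87/62 = 948.3871 rpm, dir flips to +; running = +948.3871
Stage 3 [95T→21T]: ω = 948.3871×95/21 = 4290.3226 rpm, dir flips to −; running = −4290.3226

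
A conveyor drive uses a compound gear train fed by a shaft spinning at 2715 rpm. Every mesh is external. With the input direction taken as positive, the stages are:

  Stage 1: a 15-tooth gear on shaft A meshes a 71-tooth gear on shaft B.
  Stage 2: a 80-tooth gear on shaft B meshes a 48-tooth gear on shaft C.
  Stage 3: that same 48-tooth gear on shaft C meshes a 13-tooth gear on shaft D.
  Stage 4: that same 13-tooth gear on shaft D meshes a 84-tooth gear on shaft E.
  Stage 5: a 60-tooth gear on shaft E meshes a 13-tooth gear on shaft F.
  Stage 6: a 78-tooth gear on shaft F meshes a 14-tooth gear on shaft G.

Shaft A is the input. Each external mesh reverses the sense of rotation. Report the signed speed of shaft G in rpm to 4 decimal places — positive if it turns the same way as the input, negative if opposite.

Stage 1 [15T→71T]: ω = 2715.0000×15/71 = 573.5915 rpm, dir flips to −; running = −573.5915
Stage 2 [80T→48T]: ω = 573.5915×80/48 = 955.9859 rpm, dir flips to +; running = +955.9859
Stage 3 [48T→13T]: ω = 955.9859×48/13 = 3529.7941 rpm, dir flips to −; running = −3529.7941
Stage 4 [13T→84T]: ω = 3529.7941×13/84 = 546.2777 rpm, dir flips to +; running = +546.2777
Stage 5 [60T→13T]: ω = 546.2777×60/13 = 2521.2815 rpm, dir flips to −; running = −2521.2815
Stage 6 [78T→14T]: ω = 2521.2815×78/14 = 14047.1400 rpm, dir flips to +; running = +14047.1400

+14047.1400 rpm (same as input, |ω| = 14047.1400 rpm)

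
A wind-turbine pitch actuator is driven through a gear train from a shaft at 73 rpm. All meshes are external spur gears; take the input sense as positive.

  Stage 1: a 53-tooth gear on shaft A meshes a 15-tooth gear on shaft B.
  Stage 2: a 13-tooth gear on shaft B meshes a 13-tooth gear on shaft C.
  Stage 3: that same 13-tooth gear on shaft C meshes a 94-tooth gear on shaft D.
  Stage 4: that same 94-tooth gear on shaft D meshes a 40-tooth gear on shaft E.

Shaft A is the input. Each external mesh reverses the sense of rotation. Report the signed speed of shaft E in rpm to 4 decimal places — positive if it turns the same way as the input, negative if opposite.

+83.8283 rpm (same as input, |ω| = 83.8283 rpm)

Stage 1 [53T→15T]: ω = 73.0000×53/15 = 257.9333 rpm, dir flips to −; running = −257.9333
Stage 2 [13T→13T]: ω = 257.9333×13/13 = 257.9333 rpm, dir flips to +; running = +257.9333
Stage 3 [13T→94T]: ω = 257.9333×13/94 = 35.6716 rpm, dir flips to −; running = −35.6716
Stage 4 [94T→40T]: ω = 35.6716×94/40 = 83.8283 rpm, dir flips to +; running = +83.8283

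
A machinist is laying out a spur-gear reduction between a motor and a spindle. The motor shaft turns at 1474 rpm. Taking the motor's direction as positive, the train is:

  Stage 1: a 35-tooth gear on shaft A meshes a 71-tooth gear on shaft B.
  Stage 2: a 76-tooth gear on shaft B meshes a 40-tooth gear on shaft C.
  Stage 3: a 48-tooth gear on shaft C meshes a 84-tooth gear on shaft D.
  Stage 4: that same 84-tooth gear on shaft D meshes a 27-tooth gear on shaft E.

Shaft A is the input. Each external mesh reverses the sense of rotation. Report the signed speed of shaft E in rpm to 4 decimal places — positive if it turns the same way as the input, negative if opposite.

Stage 1 [35T→71T]: ω = 1474.0000×35/71 = 726.6197 rpm, dir flips to −; running = −726.6197
Stage 2 [76T→40T]: ω = 726.6197×76/40 = 1380.5775 rpm, dir flips to +; running = +1380.5775
Stage 3 [48T→84T]: ω = 1380.5775×48/84 = 788.9014 rpm, dir flips to −; running = −788.9014
Stage 4 [84T→27T]: ω = 788.9014×84/27 = 2454.3599 rpm, dir flips to +; running = +2454.3599

+2454.3599 rpm (same as input, |ω| = 2454.3599 rpm)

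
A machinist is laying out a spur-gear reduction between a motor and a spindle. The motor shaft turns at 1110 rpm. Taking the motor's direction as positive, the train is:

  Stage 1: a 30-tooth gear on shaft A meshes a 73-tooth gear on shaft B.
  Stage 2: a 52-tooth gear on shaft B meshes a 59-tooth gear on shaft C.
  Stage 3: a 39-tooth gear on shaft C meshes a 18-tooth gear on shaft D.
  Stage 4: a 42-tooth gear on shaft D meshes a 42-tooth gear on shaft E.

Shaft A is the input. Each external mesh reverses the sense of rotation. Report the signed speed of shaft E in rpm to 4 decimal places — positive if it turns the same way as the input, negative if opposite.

Stage 1 [30T→73T]: ω = 1110.0000×30/73 = 456.1644 rpm, dir flips to −; running = −456.1644
Stage 2 [52T→59T]: ω = 456.1644×52/59 = 402.0432 rpm, dir flips to +; running = +402.0432
Stage 3 [39T→18T]: ω = 402.0432×39/18 = 871.0936 rpm, dir flips to −; running = −871.0936
Stage 4 [42T→42T]: ω = 871.0936×42/42 = 871.0936 rpm, dir flips to +; running = +871.0936

+871.0936 rpm (same as input, |ω| = 871.0936 rpm)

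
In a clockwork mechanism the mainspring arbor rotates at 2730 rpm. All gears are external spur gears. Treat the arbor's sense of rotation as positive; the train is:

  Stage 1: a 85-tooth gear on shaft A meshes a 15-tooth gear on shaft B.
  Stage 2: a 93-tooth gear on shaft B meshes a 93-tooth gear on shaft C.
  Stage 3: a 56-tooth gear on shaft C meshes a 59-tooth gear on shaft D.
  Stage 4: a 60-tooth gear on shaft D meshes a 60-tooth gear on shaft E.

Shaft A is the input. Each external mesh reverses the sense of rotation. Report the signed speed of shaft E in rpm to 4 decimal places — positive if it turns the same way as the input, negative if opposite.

+14683.3898 rpm (same as input, |ω| = 14683.3898 rpm)

Stage 1 [85T→15T]: ω = 2730.0000×85/15 = 15470.0000 rpm, dir flips to −; running = −15470.0000
Stage 2 [93T→93T]: ω = 15470.0000×93/93 = 15470.0000 rpm, dir flips to +; running = +15470.0000
Stage 3 [56T→59T]: ω = 15470.0000×56/59 = 14683.3898 rpm, dir flips to −; running = −14683.3898
Stage 4 [60T→60T]: ω = 14683.3898×60/60 = 14683.3898 rpm, dir flips to +; running = +14683.3898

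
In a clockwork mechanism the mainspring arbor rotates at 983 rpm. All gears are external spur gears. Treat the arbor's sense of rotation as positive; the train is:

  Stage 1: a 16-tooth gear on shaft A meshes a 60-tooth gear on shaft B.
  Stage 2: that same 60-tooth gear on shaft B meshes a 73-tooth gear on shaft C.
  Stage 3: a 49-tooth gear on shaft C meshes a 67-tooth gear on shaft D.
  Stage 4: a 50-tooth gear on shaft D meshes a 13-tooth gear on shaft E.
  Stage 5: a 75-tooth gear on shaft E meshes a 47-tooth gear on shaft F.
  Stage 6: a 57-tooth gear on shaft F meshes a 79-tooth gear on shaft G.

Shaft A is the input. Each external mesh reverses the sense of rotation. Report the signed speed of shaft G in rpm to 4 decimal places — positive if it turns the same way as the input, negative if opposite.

+697.7659 rpm (same as input, |ω| = 697.7659 rpm)

Stage 1 [16T→60T]: ω = 983.0000×16/60 = 262.1333 rpm, dir flips to −; running = −262.1333
Stage 2 [60T→73T]: ω = 262.1333×60/73 = 215.4521 rpm, dir flips to +; running = +215.4521
Stage 3 [49T→67T]: ω = 215.4521×49/67 = 157.5694 rpm, dir flips to −; running = −157.5694
Stage 4 [50T→13T]: ω = 157.5694×50/13 = 606.0362 rpm, dir flips to +; running = +606.0362
Stage 5 [75T→47T]: ω = 606.0362×75/47 = 967.0790 rpm, dir flips to −; running = −967.0790
Stage 6 [57T→79T]: ω = 967.0790×57/79 = 697.7659 rpm, dir flips to +; running = +697.7659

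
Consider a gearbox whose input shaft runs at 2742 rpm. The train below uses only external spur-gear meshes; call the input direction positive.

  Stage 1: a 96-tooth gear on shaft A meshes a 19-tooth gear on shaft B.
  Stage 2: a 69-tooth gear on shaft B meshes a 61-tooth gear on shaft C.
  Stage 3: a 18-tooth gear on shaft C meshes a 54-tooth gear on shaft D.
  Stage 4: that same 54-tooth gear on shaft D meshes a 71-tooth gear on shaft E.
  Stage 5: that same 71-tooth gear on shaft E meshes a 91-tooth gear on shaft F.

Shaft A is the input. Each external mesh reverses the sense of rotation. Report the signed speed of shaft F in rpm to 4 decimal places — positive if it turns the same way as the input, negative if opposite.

Stage 1 [96T→19T]: ω = 2742.0000×96/19 = 13854.3158 rpm, dir flips to −; running = −13854.3158
Stage 2 [69T→61T]: ω = 13854.3158×69/61 = 15671.2752 rpm, dir flips to +; running = +15671.2752
Stage 3 [18T→54T]: ω = 15671.2752×18/54 = 5223.7584 rpm, dir flips to −; running = −5223.7584
Stage 4 [54T→71T]: ω = 5223.7584×54/71 = 3972.9994 rpm, dir flips to +; running = +3972.9994
Stage 5 [71T→91T]: ω = 3972.9994×71/91 = 3099.8127 rpm, dir flips to −; running = −3099.8127

-3099.8127 rpm (opposite to input, |ω| = 3099.8127 rpm)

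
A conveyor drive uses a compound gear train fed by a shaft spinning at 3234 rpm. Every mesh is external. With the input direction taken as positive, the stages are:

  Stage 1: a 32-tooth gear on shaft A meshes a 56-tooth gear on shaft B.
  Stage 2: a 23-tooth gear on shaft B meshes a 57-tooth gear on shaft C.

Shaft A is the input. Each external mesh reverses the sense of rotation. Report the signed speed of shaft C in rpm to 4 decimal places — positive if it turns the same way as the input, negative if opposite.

Stage 1 [32T→56T]: ω = 3234.0000×32/56 = 1848.0000 rpm, dir flips to −; running = −1848.0000
Stage 2 [23T→57T]: ω = 1848.0000×23/57 = 745.6842 rpm, dir flips to +; running = +745.6842

+745.6842 rpm (same as input, |ω| = 745.6842 rpm)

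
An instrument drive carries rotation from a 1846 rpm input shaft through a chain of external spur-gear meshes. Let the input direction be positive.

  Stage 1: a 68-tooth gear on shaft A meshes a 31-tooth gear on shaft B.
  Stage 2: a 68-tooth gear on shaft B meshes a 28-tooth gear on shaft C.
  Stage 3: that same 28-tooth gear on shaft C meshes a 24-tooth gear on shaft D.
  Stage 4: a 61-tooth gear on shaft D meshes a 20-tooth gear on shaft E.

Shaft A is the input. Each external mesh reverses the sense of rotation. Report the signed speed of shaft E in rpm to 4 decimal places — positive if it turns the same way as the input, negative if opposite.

+34992.6172 rpm (same as input, |ω| = 34992.6172 rpm)

Stage 1 [68T→31T]: ω = 1846.0000×68/31 = 4049.2903 rpm, dir flips to −; running = −4049.2903
Stage 2 [68T→28T]: ω = 4049.2903×68/28 = 9833.9908 rpm, dir flips to +; running = +9833.9908
Stage 3 [28T→24T]: ω = 9833.9908×28/24 = 11472.9892 rpm, dir flips to −; running = −11472.9892
Stage 4 [61T→20T]: ω = 11472.9892×61/20 = 34992.6172 rpm, dir flips to +; running = +34992.6172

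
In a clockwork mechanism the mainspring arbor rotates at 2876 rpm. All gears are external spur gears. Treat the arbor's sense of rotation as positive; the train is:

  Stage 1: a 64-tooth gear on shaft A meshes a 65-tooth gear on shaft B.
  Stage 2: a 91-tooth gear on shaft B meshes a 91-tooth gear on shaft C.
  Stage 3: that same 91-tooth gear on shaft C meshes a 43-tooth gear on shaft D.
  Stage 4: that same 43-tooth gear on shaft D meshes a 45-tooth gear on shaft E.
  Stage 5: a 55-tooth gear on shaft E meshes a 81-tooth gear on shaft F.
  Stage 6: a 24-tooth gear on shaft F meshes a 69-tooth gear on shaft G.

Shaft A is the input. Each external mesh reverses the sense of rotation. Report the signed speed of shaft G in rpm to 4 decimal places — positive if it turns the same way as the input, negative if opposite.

+1352.4593 rpm (same as input, |ω| = 1352.4593 rpm)

Stage 1 [64T→65T]: ω = 2876.0000×64/65 = 2831.7538 rpm, dir flips to −; running = −2831.7538
Stage 2 [91T→91T]: ω = 2831.7538×91/91 = 2831.7538 rpm, dir flips to +; running = +2831.7538
Stage 3 [91T→43T]: ω = 2831.7538×91/43 = 5992.7814 rpm, dir flips to −; running = −5992.7814
Stage 4 [43T→45T]: ω = 5992.7814×43/45 = 5726.4356 rpm, dir flips to +; running = +5726.4356
Stage 5 [55T→81T]: ω = 5726.4356×55/81 = 3888.3204 rpm, dir flips to −; running = −3888.3204
Stage 6 [24T→69T]: ω = 3888.3204×24/69 = 1352.4593 rpm, dir flips to +; running = +1352.4593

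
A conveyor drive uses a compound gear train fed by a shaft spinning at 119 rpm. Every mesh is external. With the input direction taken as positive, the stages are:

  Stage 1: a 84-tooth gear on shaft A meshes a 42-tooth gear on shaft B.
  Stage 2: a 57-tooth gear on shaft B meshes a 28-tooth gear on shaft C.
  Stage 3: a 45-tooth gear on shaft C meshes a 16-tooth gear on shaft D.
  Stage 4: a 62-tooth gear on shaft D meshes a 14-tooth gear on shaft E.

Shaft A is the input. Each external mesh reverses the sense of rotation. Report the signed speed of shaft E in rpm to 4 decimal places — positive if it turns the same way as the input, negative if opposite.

+6034.6205 rpm (same as input, |ω| = 6034.6205 rpm)

Stage 1 [84T→42T]: ω = 119.0000×84/42 = 238.0000 rpm, dir flips to −; running = −238.0000
Stage 2 [57T→28T]: ω = 238.0000×57/28 = 484.5000 rpm, dir flips to +; running = +484.5000
Stage 3 [45T→16T]: ω = 484.5000×45/16 = 1362.6562 rpm, dir flips to −; running = −1362.6562
Stage 4 [62T→14T]: ω = 1362.6562×62/14 = 6034.6205 rpm, dir flips to +; running = +6034.6205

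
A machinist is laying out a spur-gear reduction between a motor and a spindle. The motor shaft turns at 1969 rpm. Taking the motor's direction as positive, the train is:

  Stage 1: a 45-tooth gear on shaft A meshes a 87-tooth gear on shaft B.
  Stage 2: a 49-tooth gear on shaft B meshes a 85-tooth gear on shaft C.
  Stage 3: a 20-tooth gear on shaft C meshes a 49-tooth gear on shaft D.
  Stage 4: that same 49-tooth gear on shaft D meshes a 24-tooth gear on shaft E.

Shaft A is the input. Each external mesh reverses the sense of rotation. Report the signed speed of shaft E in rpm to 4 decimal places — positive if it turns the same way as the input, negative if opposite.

Stage 1 [45T→87T]: ω = 1969.0000×45/87 = 1018.4483 rpm, dir flips to −; running = −1018.4483
Stage 2 [49T→85T]: ω = 1018.4483×49/85 = 587.1055 rpm, dir flips to +; running = +587.1055
Stage 3 [20T→49T]: ω = 587.1055×20/49 = 239.6349 rpm, dir flips to −; running = −239.6349
Stage 4 [49T→24T]: ω = 239.6349×49/24 = 489.2546 rpm, dir flips to +; running = +489.2546

+489.2546 rpm (same as input, |ω| = 489.2546 rpm)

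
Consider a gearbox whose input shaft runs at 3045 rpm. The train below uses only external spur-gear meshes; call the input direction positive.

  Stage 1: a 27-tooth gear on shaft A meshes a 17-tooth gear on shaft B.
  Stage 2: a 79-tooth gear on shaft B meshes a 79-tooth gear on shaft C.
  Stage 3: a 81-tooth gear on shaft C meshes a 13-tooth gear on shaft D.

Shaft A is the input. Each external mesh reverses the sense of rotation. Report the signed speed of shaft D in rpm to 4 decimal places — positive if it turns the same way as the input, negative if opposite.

-30133.0995 rpm (opposite to input, |ω| = 30133.0995 rpm)

Stage 1 [27T→17T]: ω = 3045.0000×27/17 = 4836.1765 rpm, dir flips to −; running = −4836.1765
Stage 2 [79T→79T]: ω = 4836.1765×79/79 = 4836.1765 rpm, dir flips to +; running = +4836.1765
Stage 3 [81T→13T]: ω = 4836.1765×81/13 = 30133.0995 rpm, dir flips to −; running = −30133.0995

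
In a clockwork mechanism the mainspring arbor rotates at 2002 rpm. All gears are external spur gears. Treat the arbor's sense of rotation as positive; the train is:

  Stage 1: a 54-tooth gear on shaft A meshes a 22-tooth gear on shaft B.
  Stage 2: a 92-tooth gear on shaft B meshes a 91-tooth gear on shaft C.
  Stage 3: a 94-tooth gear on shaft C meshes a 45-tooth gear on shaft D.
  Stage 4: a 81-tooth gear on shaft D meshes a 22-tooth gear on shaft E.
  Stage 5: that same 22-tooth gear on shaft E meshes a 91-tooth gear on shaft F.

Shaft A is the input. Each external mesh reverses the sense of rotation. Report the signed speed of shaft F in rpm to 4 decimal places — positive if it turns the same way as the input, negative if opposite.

Stage 1 [54T→22T]: ω = 2002.0000×54/22 = 4914.0000 rpm, dir flips to −; running = −4914.0000
Stage 2 [92T→91T]: ω = 4914.0000×92/91 = 4968.0000 rpm, dir flips to +; running = +4968.0000
Stage 3 [94T→45T]: ω = 4968.0000×94/45 = 10377.6000 rpm, dir flips to −; running = −10377.6000
Stage 4 [81T→22T]: ω = 10377.6000×81/22 = 38208.4364 rpm, dir flips to +; running = +38208.4364
Stage 5 [22T→91T]: ω = 38208.4364×22/91 = 9237.2044 rpm, dir flips to −; running = −9237.2044

-9237.2044 rpm (opposite to input, |ω| = 9237.2044 rpm)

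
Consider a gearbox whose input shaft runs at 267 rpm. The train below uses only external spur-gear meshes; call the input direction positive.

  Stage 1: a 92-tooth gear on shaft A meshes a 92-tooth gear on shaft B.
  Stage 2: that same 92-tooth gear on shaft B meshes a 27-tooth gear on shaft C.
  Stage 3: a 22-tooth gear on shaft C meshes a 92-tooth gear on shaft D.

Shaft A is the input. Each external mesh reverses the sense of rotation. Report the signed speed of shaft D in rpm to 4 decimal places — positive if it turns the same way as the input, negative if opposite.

Stage 1 [92T→92T]: ω = 267.0000×92/92 = 267.0000 rpm, dir flips to −; running = −267.0000
Stage 2 [92T→27T]: ω = 267.0000×92/27 = 909.7778 rpm, dir flips to +; running = +909.7778
Stage 3 [22T→92T]: ω = 909.7778×22/92 = 217.5556 rpm, dir flips to −; running = −217.5556

-217.5556 rpm (opposite to input, |ω| = 217.5556 rpm)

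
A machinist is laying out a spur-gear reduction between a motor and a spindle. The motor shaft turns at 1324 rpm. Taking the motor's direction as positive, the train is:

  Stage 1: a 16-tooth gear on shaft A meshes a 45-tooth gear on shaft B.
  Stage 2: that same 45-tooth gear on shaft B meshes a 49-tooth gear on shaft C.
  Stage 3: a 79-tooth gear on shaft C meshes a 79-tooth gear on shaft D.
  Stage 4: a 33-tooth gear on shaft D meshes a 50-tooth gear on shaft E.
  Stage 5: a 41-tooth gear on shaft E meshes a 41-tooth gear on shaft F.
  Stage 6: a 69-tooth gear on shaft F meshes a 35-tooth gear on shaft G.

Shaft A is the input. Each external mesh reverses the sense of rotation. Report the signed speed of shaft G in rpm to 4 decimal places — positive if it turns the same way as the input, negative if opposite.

Stage 1 [16T→45T]: ω = 1324.0000×16/45 = 470.7556 rpm, dir flips to −; running = −470.7556
Stage 2 [45T→49T]: ω = 470.7556×45/49 = 432.3265 rpm, dir flips to +; running = +432.3265
Stage 3 [79T→79T]: ω = 432.3265×79/79 = 432.3265 rpm, dir flips to −; running = −432.3265
Stage 4 [33T→50T]: ω = 432.3265×33/50 = 285.3355 rpm, dir flips to +; running = +285.3355
Stage 5 [41T→41T]: ω = 285.3355×41/41 = 285.3355 rpm, dir flips to −; running = −285.3355
Stage 6 [69T→35T]: ω = 285.3355×69/35 = 562.5186 rpm, dir flips to +; running = +562.5186

+562.5186 rpm (same as input, |ω| = 562.5186 rpm)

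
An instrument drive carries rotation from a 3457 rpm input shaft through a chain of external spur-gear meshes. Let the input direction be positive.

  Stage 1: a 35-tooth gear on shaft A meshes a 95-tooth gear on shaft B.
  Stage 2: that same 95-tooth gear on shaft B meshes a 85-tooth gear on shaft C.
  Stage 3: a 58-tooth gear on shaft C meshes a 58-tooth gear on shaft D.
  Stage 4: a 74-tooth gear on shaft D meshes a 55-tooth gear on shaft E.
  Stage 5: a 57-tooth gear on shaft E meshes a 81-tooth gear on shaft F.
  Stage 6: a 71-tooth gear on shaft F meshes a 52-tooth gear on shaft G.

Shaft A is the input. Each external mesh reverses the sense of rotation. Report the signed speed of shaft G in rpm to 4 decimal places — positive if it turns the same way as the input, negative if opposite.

Stage 1 [35T→95T]: ω = 3457.0000×35/95 = 1273.6316 rpm, dir flips to −; running = −1273.6316
Stage 2 [95T→85T]: ω = 1273.6316×95/85 = 1423.4706 rpm, dir flips to +; running = +1423.4706
Stage 3 [58T→58T]: ω = 1423.4706×58/58 = 1423.4706 rpm, dir flips to −; running = −1423.4706
Stage 4 [74T→55T]: ω = 1423.4706×74/55 = 1915.2150 rpm, dir flips to +; running = +1915.2150
Stage 5 [57T→81T]: ω = 1915.2150×57/81 = 1347.7439 rpm, dir flips to −; running = −1347.7439
Stage 6 [71T→52T]: ω = 1347.7439×71/52 = 1840.1887 rpm, dir flips to +; running = +1840.1887

+1840.1887 rpm (same as input, |ω| = 1840.1887 rpm)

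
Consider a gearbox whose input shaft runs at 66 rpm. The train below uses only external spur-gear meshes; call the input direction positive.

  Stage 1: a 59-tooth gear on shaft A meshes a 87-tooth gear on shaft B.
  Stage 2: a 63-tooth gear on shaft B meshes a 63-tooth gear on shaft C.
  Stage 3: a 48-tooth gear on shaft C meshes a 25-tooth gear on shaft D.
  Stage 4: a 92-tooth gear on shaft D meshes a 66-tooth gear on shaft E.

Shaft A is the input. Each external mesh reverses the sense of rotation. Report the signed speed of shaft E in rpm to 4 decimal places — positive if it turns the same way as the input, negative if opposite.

+119.7903 rpm (same as input, |ω| = 119.7903 rpm)

Stage 1 [59T→87T]: ω = 66.0000×59/87 = 44.7586 rpm, dir flips to −; running = −44.7586
Stage 2 [63T→63T]: ω = 44.7586×63/63 = 44.7586 rpm, dir flips to +; running = +44.7586
Stage 3 [48T→25T]: ω = 44.7586×48/25 = 85.9366 rpm, dir flips to −; running = −85.9366
Stage 4 [92T→66T]: ω = 85.9366×92/66 = 119.7903 rpm, dir flips to +; running = +119.7903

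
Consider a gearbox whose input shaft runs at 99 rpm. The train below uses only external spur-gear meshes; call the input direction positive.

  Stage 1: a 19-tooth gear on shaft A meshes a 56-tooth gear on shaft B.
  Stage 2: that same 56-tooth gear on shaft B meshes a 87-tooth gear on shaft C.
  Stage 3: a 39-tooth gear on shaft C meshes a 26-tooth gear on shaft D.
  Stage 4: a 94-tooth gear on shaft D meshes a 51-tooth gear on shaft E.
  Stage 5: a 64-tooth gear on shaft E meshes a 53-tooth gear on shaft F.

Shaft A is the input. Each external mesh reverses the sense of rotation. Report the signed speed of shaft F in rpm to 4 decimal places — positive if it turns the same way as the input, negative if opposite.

-72.1809 rpm (opposite to input, |ω| = 72.1809 rpm)

Stage 1 [19T→56T]: ω = 99.0000×19/56 = 33.5893 rpm, dir flips to −; running = −33.5893
Stage 2 [56T→87T]: ω = 33.5893×56/87 = 21.6207 rpm, dir flips to +; running = +21.6207
Stage 3 [39T→26T]: ω = 21.6207×39/26 = 32.4310 rpm, dir flips to −; running = −32.4310
Stage 4 [94T→51T]: ω = 32.4310×94/51 = 59.7748 rpm, dir flips to +; running = +59.7748
Stage 5 [64T→53T]: ω = 59.7748×64/53 = 72.1809 rpm, dir flips to −; running = −72.1809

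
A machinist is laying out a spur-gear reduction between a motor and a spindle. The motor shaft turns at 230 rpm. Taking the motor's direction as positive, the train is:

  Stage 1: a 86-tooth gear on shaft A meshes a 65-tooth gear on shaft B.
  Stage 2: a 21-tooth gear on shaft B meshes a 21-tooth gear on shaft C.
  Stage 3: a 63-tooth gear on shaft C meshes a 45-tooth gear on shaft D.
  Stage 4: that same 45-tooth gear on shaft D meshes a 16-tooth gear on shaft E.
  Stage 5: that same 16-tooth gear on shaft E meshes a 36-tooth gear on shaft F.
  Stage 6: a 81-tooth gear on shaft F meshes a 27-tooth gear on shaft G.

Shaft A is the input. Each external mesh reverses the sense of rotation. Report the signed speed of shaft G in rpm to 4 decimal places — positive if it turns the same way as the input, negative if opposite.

+1597.6154 rpm (same as input, |ω| = 1597.6154 rpm)

Stage 1 [86T→65T]: ω = 230.0000×86/65 = 304.3077 rpm, dir flips to −; running = −304.3077
Stage 2 [21T→21T]: ω = 304.3077×21/21 = 304.3077 rpm, dir flips to +; running = +304.3077
Stage 3 [63T→45T]: ω = 304.3077×63/45 = 426.0308 rpm, dir flips to −; running = −426.0308
Stage 4 [45T→16T]: ω = 426.0308×45/16 = 1198.2115 rpm, dir flips to +; running = +1198.2115
Stage 5 [16T→36T]: ω = 1198.2115×16/36 = 532.5385 rpm, dir flips to −; running = −532.5385
Stage 6 [81T→27T]: ω = 532.5385×81/27 = 1597.6154 rpm, dir flips to +; running = +1597.6154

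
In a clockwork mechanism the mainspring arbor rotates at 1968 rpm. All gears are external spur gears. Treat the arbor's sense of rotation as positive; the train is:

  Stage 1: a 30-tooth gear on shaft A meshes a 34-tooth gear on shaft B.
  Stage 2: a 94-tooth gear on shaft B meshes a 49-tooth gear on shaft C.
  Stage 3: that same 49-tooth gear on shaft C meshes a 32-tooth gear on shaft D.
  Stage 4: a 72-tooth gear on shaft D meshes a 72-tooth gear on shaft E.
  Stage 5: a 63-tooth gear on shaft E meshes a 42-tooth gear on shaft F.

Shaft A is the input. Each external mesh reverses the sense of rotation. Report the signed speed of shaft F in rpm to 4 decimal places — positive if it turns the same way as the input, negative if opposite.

Stage 1 [30T→34T]: ω = 1968.0000×30/34 = 1736.4706 rpm, dir flips to −; running = −1736.4706
Stage 2 [94T→49T]: ω = 1736.4706×94/49 = 3331.1885 rpm, dir flips to +; running = +3331.1885
Stage 3 [49T→32T]: ω = 3331.1885×49/32 = 5100.8824 rpm, dir flips to −; running = −5100.8824
Stage 4 [72T→72T]: ω = 5100.8824×72/72 = 5100.8824 rpm, dir flips to +; running = +5100.8824
Stage 5 [63T→42T]: ω = 5100.8824×63/42 = 7651.3235 rpm, dir flips to −; running = −7651.3235

-7651.3235 rpm (opposite to input, |ω| = 7651.3235 rpm)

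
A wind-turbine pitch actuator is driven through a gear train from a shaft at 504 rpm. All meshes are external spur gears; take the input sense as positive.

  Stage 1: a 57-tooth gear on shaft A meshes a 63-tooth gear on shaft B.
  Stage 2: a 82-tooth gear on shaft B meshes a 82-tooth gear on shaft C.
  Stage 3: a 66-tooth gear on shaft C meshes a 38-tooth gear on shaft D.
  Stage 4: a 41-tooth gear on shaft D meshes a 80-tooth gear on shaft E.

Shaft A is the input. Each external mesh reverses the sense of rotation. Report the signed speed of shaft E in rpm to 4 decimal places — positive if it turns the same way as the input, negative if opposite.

+405.9000 rpm (same as input, |ω| = 405.9000 rpm)

Stage 1 [57T→63T]: ω = 504.0000×57/63 = 456.0000 rpm, dir flips to −; running = −456.0000
Stage 2 [82T→82T]: ω = 456.0000×82/82 = 456.0000 rpm, dir flips to +; running = +456.0000
Stage 3 [66T→38T]: ω = 456.0000×66/38 = 792.0000 rpm, dir flips to −; running = −792.0000
Stage 4 [41T→80T]: ω = 792.0000×41/80 = 405.9000 rpm, dir flips to +; running = +405.9000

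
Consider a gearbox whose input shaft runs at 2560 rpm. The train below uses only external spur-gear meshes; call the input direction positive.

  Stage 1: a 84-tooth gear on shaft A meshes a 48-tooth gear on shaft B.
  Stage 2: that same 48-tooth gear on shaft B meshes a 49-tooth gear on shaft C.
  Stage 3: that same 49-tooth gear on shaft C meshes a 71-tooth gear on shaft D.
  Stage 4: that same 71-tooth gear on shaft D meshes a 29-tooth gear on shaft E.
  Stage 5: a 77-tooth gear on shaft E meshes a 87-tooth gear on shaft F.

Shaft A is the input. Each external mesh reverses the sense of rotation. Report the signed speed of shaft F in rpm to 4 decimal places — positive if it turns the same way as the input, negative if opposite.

Stage 1 [84T→48T]: ω = 2560.0000×84/48 = 4480.0000 rpm, dir flips to −; running = −4480.0000
Stage 2 [48T→49T]: ω = 4480.0000×48/49 = 4388.5714 rpm, dir flips to +; running = +4388.5714
Stage 3 [49T→71T]: ω = 4388.5714×49/71 = 3028.7324 rpm, dir flips to −; running = −3028.7324
Stage 4 [71T→29T]: ω = 3028.7324×71/29 = 7415.1724 rpm, dir flips to +; running = +7415.1724
Stage 5 [77T→87T]: ω = 7415.1724×77/87 = 6562.8537 rpm, dir flips to −; running = −6562.8537

-6562.8537 rpm (opposite to input, |ω| = 6562.8537 rpm)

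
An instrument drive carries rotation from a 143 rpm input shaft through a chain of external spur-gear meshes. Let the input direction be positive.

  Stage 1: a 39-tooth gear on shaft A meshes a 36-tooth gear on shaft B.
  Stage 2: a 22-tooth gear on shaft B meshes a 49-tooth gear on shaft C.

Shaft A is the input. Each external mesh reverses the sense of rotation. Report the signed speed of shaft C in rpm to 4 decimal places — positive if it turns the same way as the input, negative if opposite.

+69.5544 rpm (same as input, |ω| = 69.5544 rpm)

Stage 1 [39T→36T]: ω = 143.0000×39/36 = 154.9167 rpm, dir flips to −; running = −154.9167
Stage 2 [22T→49T]: ω = 154.9167×22/49 = 69.5544 rpm, dir flips to +; running = +69.5544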